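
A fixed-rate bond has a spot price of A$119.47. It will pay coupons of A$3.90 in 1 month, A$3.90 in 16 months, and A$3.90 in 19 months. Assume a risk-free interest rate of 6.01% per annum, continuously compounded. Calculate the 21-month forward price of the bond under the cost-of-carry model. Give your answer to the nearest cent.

A$120.47

PV(coupons) I = 3.90·e^(−0.0601·1/12) + 3.90·e^(−0.0601·16/12) + 3.90·e^(−0.0601·19/12)
I = 3.8805 + 3.5997 + 3.5460 = 11.0262
F = (S − I)·e^(rT) = (119.47 − 11.0262) · e^(0.0601·21/12)
= 108.4438 · e^0.105175 = 108.4438 × 1.110905 = A$120.47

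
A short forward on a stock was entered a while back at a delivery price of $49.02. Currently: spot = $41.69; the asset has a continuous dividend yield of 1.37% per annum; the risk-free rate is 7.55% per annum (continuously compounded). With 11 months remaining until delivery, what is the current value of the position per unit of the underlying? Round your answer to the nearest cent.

Current fair forward for the remaining 11 months: F = S·e^((r − q)·T), (r − q) = 0.0755 − 0.0137 = 0.0618
F = 41.69 · e^(0.0618 × 11/12) = 41.69 × 1.058285 = 44.1199
Value of long forward = (F − K)·e^(−rT) = (44.1199 − 49.02) · e^(−0.0755·11/12)
= -4.9001 × 0.933132 = -4.57
Short position value = −(long value) = $4.57

$4.57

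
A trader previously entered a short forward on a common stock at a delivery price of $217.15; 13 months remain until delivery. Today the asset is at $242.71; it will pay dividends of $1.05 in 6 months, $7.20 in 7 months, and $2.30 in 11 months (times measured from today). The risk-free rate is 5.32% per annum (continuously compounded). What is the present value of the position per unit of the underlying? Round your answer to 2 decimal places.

-$27.53

PV(remaining dividends) I = 1.05·e^(−0.0532·6/12) + 7.20·e^(−0.0532·7/12) + 2.30·e^(−0.0532·11/12) = 10.1930
Current forward F = (S − I)·e^(rT) = (242.71 − 10.1930)·e^(0.0532·13/12) = 232.5170 × 1.059327 = 246.3115
Value (long) = (F − K)·e^(−rT) = (246.3115 − 217.15) × 0.943996 = 27.5283
Short position value = −(long value) = -$27.53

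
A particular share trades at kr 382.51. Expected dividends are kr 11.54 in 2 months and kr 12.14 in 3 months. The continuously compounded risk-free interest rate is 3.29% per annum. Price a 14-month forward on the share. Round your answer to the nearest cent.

PV(dividends) I = 11.54·e^(−0.0329·2/12) + 12.14·e^(−0.0329·3/12)
I = 11.4769 + 12.0406 = 23.5175
F = (S − I)·e^(rT) = (382.51 − 23.5175) · e^(0.0329·14/12)
= 358.9925 · e^0.038383 = 358.9925 × 1.039129 = kr 373.04

kr 373.04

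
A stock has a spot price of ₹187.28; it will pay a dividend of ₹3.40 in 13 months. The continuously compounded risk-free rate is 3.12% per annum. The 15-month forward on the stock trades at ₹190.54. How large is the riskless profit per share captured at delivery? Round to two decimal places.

PV(dividends) I = 3.40·e^(−0.0312·13/12) = 3.2870
Fair forward F* = (S − I)·e^(rT) = (187.28 − 3.2870)·e^0.039000 = 183.9930 × 1.039770 = 191.3104
Market ₹190.54 < fair 191.3104: forward underpriced → reverse cash-and-carry (short the stock, invest proceeds at r, pay the dividends, go long the forward).
Profit at T = |F_mkt − F*| = |190.54 − 191.3104| = ₹0.77 per share

₹0.77 per share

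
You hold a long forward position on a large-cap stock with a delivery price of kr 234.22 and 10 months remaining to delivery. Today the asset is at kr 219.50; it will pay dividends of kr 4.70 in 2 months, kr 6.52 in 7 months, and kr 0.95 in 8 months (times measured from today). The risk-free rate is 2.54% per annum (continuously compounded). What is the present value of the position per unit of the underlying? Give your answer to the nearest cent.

-kr 21.85

PV(remaining dividends) I = 4.70·e^(−0.0254·2/12) + 6.52·e^(−0.0254·7/12) + 0.95·e^(−0.0254·8/12) = 12.0383
Current forward F = (S − I)·e^(rT) = (219.50 − 12.0383)·e^(0.0254·10/12) = 207.4617 × 1.021392 = 211.8997
Value (long) = (F − K)·e^(−rT) = (211.8997 − 234.22) × 0.979056 = -21.8528
Value = -kr 21.85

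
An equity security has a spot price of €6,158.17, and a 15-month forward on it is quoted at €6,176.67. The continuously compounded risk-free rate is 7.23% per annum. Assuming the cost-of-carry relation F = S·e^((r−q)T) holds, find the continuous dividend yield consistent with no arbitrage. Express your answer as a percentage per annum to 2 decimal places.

From F = S·e^((r−q)T): (r − q) = ln(F/S)/T
ln(6176.67/6158.17) = ln(1.003004) = 0.002999
(r − q) = 0.002999 / (15/12) = 0.002399
q = r − ln(F/S)/T = 0.0723 − 0.002399 = 0.069901
q = 6.99%

6.99%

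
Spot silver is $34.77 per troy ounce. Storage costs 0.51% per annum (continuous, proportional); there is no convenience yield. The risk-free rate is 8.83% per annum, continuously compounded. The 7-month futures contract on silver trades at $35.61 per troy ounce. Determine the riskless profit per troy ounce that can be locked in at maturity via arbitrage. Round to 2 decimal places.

Fair futures: F* = S·e^(carry·T), with carry = (r + u) = 0.0883 + 0.0051 = 0.0934
F* = 34.77 · e^(0.0934 × 7/12) = 34.77 · e^0.054483 = 34.77 × 1.055995 = $36.7169
Market $35.61 < fair $36.7169: forward underpriced → reverse cash-and-carry (short spot, go long the forward).
At maturity, profit = |F_mkt − F*| = |35.61 − 36.7169| = $1.11 per troy ounce

$1.11 per troy ounce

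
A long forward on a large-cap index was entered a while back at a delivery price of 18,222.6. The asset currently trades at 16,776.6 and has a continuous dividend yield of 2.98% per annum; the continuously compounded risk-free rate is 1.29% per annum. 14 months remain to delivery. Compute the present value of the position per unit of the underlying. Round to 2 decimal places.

Current fair forward for the remaining 14 months: F = S·e^((r − q)·T), (r − q) = 0.0129 − 0.0298 = -0.0169
F = 16776.6 · e^(-0.0169 × 14/12) = 16776.6 × 0.98047644 = 16449.0610
Value of long forward = (F − K)·e^(−rT) = (16449.0610 − 18222.6) · e^(−0.0129·14/12)
= -1773.5390 × 0.98506269 = -1747.05

-1747.05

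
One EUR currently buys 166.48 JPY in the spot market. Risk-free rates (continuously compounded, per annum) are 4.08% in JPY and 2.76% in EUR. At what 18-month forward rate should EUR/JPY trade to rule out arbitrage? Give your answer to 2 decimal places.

F = S·e^((r_JPY − r_EUR)T) = 166.48 · e^((0.0408 − 0.0276) × 18/12)
= 166.48 · e^0.019800 = 166.48 × 1.019997
F = 169.81 JPY per EUR

169.81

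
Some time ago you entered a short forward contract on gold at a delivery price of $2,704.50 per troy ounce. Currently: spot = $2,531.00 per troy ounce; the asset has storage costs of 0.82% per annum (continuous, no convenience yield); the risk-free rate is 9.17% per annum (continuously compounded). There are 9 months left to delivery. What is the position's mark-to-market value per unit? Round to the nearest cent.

Current fair forward for the remaining 9 months: F = S·e^((r + u)·T), (r + u) = 0.0917 + 0.0082 = 0.0999
F = 2531.00 · e^(0.0999 × 9/12) = 2531.00 × 1.07780331 = 2727.9202
Value of long forward = (F − K)·e^(−rT) = (2727.9202 − 2704.50) · e^(−0.0917·9/12)
= 23.4202 × 0.93353670 = 21.86
Short position value = −(long value) = -$21.86

-$21.86 per troy ounce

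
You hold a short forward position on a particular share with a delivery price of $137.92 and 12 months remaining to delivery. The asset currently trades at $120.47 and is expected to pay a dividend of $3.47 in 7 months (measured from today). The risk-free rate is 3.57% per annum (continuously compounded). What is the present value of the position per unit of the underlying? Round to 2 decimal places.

$16.01

PV(remaining dividends) I = 3.47·e^(−0.0357·7/12) = 3.3985
Current forward F = (S − I)·e^(rT) = (120.47 − 3.3985)·e^(0.0357·12/12) = 117.0715 × 1.036345 = 121.3265
Value (long) = (F − K)·e^(−rT) = (121.3265 − 137.92) × 0.964930 = -16.0116
Short position value = −(long value) = $16.01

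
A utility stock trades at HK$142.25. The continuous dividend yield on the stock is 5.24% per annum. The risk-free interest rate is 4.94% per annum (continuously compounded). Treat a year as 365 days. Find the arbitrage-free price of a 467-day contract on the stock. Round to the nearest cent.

HK$141.71

F = S·e^((r − q)T) = 142.25 · e^((0.0494 − 0.0524) × 467/365)
= 142.25 · e^-0.003838 = 142.25 × 0.996169
F = HK$141.71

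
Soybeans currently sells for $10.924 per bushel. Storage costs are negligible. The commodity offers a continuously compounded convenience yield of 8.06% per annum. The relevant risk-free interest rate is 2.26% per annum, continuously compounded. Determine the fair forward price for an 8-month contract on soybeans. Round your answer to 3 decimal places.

Net carry = r + u − y = 0.0226 + 0.0000 − 0.0806 = -0.0580
F = S·e^((r+u−y)T) = 10.924 · e^(-0.0580 × 8/12) = 10.924 · e^-0.038667
= 10.924 × 0.962071 = $10.510 per bushel

$10.510 per bushel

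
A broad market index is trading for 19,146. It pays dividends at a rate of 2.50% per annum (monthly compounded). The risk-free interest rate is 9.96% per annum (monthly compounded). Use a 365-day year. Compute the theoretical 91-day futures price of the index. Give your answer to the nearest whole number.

F = S · (1+r/12)^(12T) / (1+q/12)^(12T)
= 19146 × 1.025038 / 1.006246 = 19146 × 1.018675
F = 19,504

19,504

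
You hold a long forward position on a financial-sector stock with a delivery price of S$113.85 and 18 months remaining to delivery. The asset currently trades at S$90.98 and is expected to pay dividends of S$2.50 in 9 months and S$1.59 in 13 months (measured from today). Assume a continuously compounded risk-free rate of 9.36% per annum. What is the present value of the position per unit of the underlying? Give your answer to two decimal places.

-S$11.72

PV(remaining dividends) I = 2.50·e^(−0.0936·9/12) + 1.59·e^(−0.0936·13/12) = 3.7672
Current forward F = (S − I)·e^(rT) = (90.98 − 3.7672)·e^(0.0936·18/12) = 87.2128 × 1.150734 = 100.3587
Value (long) = (F − K)·e^(−rT) = (100.3587 − 113.85) × 0.869011 = -11.7241
Value = -S$11.72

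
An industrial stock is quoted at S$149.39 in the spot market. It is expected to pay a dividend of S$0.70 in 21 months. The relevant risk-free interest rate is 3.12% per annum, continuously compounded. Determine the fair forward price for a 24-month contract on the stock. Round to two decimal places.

S$158.30

PV(dividends) I = 0.70·e^(−0.0312·21/12)
I = 0.6628
F = (S − I)·e^(rT) = (149.39 − 0.6628) · e^(0.0312·24/12)
= 148.7272 · e^0.062400 = 148.7272 × 1.064388 = S$158.30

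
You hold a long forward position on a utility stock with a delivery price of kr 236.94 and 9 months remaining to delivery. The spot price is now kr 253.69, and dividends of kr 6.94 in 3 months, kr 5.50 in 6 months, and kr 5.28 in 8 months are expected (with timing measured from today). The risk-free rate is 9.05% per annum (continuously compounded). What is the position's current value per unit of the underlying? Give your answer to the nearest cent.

kr 15.29

PV(remaining dividends) I = 6.94·e^(−0.0905·3/12) + 5.50·e^(−0.0905·6/12) + 5.28·e^(−0.0905·8/12) = 17.0123
Current forward F = (S − I)·e^(rT) = (253.69 − 17.0123)·e^(0.0905·9/12) = 236.6777 × 1.070232 = 253.3000
Value (long) = (F − K)·e^(−rT) = (253.3000 − 236.94) × 0.934377 = 15.2864
Value = kr 15.29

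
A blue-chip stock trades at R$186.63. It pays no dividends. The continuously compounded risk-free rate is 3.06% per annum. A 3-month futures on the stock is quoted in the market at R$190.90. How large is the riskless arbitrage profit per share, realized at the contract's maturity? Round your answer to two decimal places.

R$2.84 per share

Fair futures: F* = S·e^(carry·T), with carry = r = 0.0306
F* = 186.63 · e^(0.0306 × 3/12) = 186.63 · e^0.007650 = 186.63 × 1.007679 = R$188.0631
Market R$190.90 > fair R$188.0631: forward overpriced → cash-and-carry (buy spot, short the forward).
At maturity, profit = |F_mkt − F*| = |190.90 − 188.0631| = R$2.84 per share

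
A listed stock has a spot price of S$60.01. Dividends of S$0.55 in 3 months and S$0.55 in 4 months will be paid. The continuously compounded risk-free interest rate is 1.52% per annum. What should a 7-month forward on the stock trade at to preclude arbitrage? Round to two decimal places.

PV(dividends) I = 0.55·e^(−0.0152·3/12) + 0.55·e^(−0.0152·4/12)
I = 0.5479 + 0.5472 = 1.0951
F = (S − I)·e^(rT) = (60.01 − 1.0951) · e^(0.0152·7/12)
= 58.9149 · e^0.008867 = 58.9149 × 1.008906 = S$59.44

S$59.44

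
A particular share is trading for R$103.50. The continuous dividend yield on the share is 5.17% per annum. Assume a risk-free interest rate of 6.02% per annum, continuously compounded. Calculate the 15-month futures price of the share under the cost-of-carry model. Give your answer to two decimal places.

F = S·e^((r − q)T) = 103.50 · e^((0.0602 − 0.0517) × 15/12)
= 103.50 · e^0.010625 = 103.50 × 1.010682
F = R$104.61

R$104.61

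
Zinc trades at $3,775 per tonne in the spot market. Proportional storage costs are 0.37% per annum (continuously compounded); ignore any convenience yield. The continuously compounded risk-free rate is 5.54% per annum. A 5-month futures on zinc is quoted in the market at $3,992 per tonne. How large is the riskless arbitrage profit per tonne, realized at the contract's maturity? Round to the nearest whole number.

Fair futures: F* = S·e^(carry·T), with carry = (r + u) = 0.0554 + 0.0037 = 0.0591
F* = 3775 · e^(0.0591 × 5/12) = 3775 · e^0.024625 = 3775 × 1.024931 = $3869.1145
Market $3992 > fair $3869.1145: forward overpriced → cash-and-carry (buy spot, short the forward).
At maturity, profit = |F_mkt − F*| = |3992 − 3869.1145| = $123 per tonne

$123 per tonne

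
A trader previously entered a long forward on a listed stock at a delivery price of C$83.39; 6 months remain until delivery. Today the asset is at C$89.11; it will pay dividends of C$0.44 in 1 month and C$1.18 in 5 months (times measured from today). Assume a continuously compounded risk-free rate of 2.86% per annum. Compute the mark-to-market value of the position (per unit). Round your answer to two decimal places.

PV(remaining dividends) I = 0.44·e^(−0.0286·1/12) + 1.18·e^(−0.0286·5/12) = 1.6050
Current forward F = (S − I)·e^(rT) = (89.11 − 1.6050)·e^(0.0286·6/12) = 87.5050 × 1.014403 = 88.7653
Value (long) = (F − K)·e^(−rT) = (88.7653 − 83.39) × 0.985802 = 5.2990
Value = C$5.30

C$5.30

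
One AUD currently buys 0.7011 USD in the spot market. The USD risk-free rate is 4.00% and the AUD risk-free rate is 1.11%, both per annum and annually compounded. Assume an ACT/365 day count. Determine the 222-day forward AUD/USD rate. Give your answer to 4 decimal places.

0.7132

By covered interest parity, F = S · (1+r_USD)^T / (1+r_AUD)^T
= 0.7011 × 1.024142 / 1.006737 = 0.7011 × 1.017289
F = 0.7132 USD per AUD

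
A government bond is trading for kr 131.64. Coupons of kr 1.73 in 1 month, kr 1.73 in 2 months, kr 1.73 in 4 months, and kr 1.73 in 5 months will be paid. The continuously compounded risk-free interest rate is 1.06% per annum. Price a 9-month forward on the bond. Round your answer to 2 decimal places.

kr 125.73

PV(coupons) I = 1.73·e^(−0.0106·1/12) + 1.73·e^(−0.0106·2/12) + 1.73·e^(−0.0106·4/12) + 1.73·e^(−0.0106·5/12)
I = 1.7285 + 1.7269 + 1.7239 + 1.7224 = 6.9017
F = (S − I)·e^(rT) = (131.64 − 6.9017) · e^(0.0106·9/12)
= 124.7383 · e^0.007950 = 124.7383 × 1.007982 = kr 125.73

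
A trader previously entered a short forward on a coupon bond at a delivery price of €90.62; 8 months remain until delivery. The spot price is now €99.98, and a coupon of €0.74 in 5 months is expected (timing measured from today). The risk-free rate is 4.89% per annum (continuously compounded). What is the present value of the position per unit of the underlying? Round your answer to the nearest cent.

-€11.54

PV(remaining coupons) I = 0.74·e^(−0.0489·5/12) = 0.7251
Current forward F = (S − I)·e^(rT) = (99.98 − 0.7251)·e^(0.0489·8/12) = 99.2549 × 1.033137 = 102.5439
Value (long) = (F − K)·e^(−rT) = (102.5439 − 90.62) × 0.967926 = 11.5415
Short position value = −(long value) = -€11.54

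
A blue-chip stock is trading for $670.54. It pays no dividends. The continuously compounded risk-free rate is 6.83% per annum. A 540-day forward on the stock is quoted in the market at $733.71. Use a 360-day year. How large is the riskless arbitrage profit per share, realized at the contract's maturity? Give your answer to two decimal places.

Fair forward: F* = S·e^(carry·T), with carry = r = 0.0683
F* = 670.54 · e^(0.0683 × 540/360) = 670.54 · e^0.102450 = 670.54 × 1.107882 = $742.8792
Market $733.71 < fair $742.8792: forward underpriced → reverse cash-and-carry (short spot, go long the forward).
At maturity, profit = |F_mkt − F*| = |733.71 − 742.8792| = $9.17 per share

$9.17 per share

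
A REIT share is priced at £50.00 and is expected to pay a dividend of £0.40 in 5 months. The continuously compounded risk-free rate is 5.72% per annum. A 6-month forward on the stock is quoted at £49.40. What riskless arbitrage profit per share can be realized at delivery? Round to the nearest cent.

£1.65 per share

PV(dividends) I = 0.40·e^(−0.0572·5/12) = 0.3906
Fair forward F* = (S − I)·e^(rT) = (50.00 − 0.3906)·e^0.028600 = 49.6094 × 1.029013 = 51.0487
Market £49.40 < fair 51.0487: forward underpriced → reverse cash-and-carry (short the stock, invest proceeds at r, pay the dividends, go long the forward).
Profit at T = |F_mkt − F*| = |49.40 − 51.0487| = £1.65 per share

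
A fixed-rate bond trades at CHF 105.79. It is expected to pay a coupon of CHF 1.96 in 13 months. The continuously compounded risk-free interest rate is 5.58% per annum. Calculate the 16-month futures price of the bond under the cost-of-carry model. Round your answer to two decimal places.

CHF 111.97

PV(coupons) I = 1.96·e^(−0.0558·13/12)
I = 1.8450
F = (S − I)·e^(rT) = (105.79 − 1.8450) · e^(0.0558·16/12)
= 103.9450 · e^0.074400 = 103.9450 × 1.077238 = CHF 111.97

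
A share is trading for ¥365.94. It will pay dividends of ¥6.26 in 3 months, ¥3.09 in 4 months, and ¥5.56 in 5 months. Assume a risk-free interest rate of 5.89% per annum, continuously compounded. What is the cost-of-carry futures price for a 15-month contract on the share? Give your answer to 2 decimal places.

PV(dividends) I = 6.26·e^(−0.0589·3/12) + 3.09·e^(−0.0589·4/12) + 5.56·e^(−0.0589·5/12)
I = 6.1685 + 3.0299 + 5.4252 = 14.6236
F = (S − I)·e^(rT) = (365.94 − 14.6236) · e^(0.0589·15/12)
= 351.3164 · e^0.073625 = 351.3164 × 1.076403 = ¥378.16

¥378.16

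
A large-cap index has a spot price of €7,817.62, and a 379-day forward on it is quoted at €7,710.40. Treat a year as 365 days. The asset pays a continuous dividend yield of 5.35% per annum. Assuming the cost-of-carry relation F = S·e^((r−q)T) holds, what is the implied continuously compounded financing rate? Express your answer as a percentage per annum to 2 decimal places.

4.02%

From F = S·e^((r−q)T): (r − q) = ln(F/S)/T
ln(7710.40/7817.62) = ln(0.986285) = -0.013810
(r − q) = -0.013810 / (379/365) = -0.013300
r = ln(F/S)/T + q = -0.013300 + 0.0535 = 0.040200
r = 4.02%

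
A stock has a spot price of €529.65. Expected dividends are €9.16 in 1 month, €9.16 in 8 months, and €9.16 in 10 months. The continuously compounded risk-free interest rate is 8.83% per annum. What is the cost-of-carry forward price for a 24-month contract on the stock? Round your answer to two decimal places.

PV(dividends) I = 9.16·e^(−0.0883·1/12) + 9.16·e^(−0.0883·8/12) + 9.16·e^(−0.0883·10/12)
I = 9.0928 + 8.6363 + 8.5102 = 26.2393
F = (S − I)·e^(rT) = (529.65 − 26.2393) · e^(0.0883·24/12)
= 503.4107 · e^0.176600 = 503.4107 × 1.193154 = €600.65

€600.65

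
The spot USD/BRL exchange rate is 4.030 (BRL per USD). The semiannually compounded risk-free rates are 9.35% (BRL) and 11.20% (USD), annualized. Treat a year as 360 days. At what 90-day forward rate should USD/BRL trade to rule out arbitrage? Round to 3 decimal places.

4.012

By covered interest parity, F = S · (1+r_BRL/2)^(2T) / (1+r_USD/2)^(2T)
= 4.030 × 1.023108 / 1.027619 = 4.030 × 0.995610
F = 4.012 BRL per USD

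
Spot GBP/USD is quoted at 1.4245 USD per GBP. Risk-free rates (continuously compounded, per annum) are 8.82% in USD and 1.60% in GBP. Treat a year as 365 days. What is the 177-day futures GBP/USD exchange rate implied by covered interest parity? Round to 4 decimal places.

F = S·e^((r_USD − r_GBP)T) = 1.4245 · e^((0.0882 − 0.0160) × 177/365)
= 1.4245 · e^0.035012 = 1.4245 × 1.035632
F = 1.4753 USD per GBP

1.4753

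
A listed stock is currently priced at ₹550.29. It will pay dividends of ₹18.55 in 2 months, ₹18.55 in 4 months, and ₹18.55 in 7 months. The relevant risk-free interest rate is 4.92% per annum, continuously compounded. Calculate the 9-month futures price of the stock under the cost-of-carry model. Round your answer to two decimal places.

PV(dividends) I = 18.55·e^(−0.0492·2/12) + 18.55·e^(−0.0492·4/12) + 18.55·e^(−0.0492·7/12)
I = 18.3985 + 18.2483 + 18.0252 = 54.6720
F = (S − I)·e^(rT) = (550.29 − 54.6720) · e^(0.0492·9/12)
= 495.6180 · e^0.036900 = 495.6180 × 1.037589 = ₹514.25

₹514.25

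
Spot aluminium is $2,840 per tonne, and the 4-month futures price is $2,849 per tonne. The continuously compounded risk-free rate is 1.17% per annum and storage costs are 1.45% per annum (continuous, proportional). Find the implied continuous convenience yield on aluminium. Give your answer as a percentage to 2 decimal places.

F = S·e^((r+u−y)T) ⇒ (r+u−y) = ln(F/S)/T
ln(2849/2840) = 0.003164; /T ⇒ 0.009492
y = r + u − ln(F/S)/T = 0.0117 + 0.0145 − 0.009492 = 0.016708
y = 1.67%

1.67%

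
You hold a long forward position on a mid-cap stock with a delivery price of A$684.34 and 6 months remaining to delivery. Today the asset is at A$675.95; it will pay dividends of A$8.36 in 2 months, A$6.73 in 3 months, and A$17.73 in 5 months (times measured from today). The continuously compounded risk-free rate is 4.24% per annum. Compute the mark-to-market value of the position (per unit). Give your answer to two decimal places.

PV(remaining dividends) I = 8.36·e^(−0.0424·2/12) + 6.73·e^(−0.0424·3/12) + 17.73·e^(−0.0424·5/12) = 32.3797
Current forward F = (S − I)·e^(rT) = (675.95 − 32.3797)·e^(0.0424·6/12) = 643.5703 × 1.021426 = 657.3594
Value (long) = (F − K)·e^(−rT) = (657.3594 − 684.34) × 0.979023 = -26.4146
Value = -A$26.41

-A$26.41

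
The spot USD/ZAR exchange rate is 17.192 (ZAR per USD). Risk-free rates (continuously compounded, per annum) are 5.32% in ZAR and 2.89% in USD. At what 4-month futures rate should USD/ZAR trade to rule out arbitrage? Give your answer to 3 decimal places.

17.332

F = S·e^((r_ZAR − r_USD)T) = 17.192 · e^((0.0532 − 0.0289) × 4/12)
= 17.192 · e^0.008100 = 17.192 × 1.008133
F = 17.332 ZAR per USD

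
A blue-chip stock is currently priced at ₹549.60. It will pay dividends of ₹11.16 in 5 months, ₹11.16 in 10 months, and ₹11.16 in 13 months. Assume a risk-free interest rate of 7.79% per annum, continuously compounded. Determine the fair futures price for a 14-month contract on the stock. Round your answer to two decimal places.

₹567.37

PV(dividends) I = 11.16·e^(−0.0779·5/12) + 11.16·e^(−0.0779·10/12) + 11.16·e^(−0.0779·13/12)
I = 10.8036 + 10.4585 + 10.2568 = 31.5189
F = (S − I)·e^(rT) = (549.60 − 31.5189) · e^(0.0779·14/12)
= 518.0811 · e^0.090883 = 518.0811 × 1.095141 = ₹567.37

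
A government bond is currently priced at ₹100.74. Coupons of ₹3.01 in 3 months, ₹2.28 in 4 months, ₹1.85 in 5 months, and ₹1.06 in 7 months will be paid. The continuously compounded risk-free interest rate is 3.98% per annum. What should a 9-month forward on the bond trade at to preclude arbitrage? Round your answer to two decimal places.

₹95.46

PV(coupons) I = 3.01·e^(−0.0398·3/12) + 2.28·e^(−0.0398·4/12) + 1.85·e^(−0.0398·5/12) + 1.06·e^(−0.0398·7/12)
I = 2.9802 + 2.2500 + 1.8196 + 1.0357 = 8.0855
F = (S − I)·e^(rT) = (100.74 − 8.0855) · e^(0.0398·9/12)
= 92.6545 · e^0.029850 = 92.6545 × 1.030300 = ₹95.46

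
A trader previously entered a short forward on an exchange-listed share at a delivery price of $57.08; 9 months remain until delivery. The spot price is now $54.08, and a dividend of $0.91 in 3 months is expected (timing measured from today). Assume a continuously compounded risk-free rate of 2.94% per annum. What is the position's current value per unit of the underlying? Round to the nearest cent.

PV(remaining dividends) I = 0.91·e^(−0.0294·3/12) = 0.9033
Current forward F = (S − I)·e^(rT) = (54.08 − 0.9033)·e^(0.0294·9/12) = 53.1767 × 1.022295 = 54.3623
Value (long) = (F − K)·e^(−rT) = (54.3623 − 57.08) × 0.978191 = -2.6584
Short position value = −(long value) = $2.66

$2.66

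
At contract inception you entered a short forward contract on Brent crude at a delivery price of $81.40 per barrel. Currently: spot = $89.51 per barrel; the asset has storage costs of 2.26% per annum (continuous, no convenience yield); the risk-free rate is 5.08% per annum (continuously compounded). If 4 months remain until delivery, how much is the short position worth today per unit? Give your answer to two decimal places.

Current fair forward for the remaining 4 months: F = S·e^((r + u)·T), (r + u) = 0.0508 + 0.0226 = 0.0734
F = 89.51 · e^(0.0734 × 4/12) = 89.51 × 1.024768 = 91.7270
Value of long forward = (F − K)·e^(−rT) = (91.7270 − 81.40) · e^(−0.0508·4/12)
= 10.3270 × 0.983209 = 10.15
Short position value = −(long value) = -$10.15

-$10.15 per barrel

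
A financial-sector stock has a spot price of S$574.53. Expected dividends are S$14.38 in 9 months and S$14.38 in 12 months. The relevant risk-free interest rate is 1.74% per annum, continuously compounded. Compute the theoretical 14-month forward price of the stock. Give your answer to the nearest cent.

PV(dividends) I = 14.38·e^(−0.0174·9/12) + 14.38·e^(−0.0174·12/12)
I = 14.1936 + 14.1320 = 28.3256
F = (S − I)·e^(rT) = (574.53 − 28.3256) · e^(0.0174·14/12)
= 546.2044 · e^0.020300 = 546.2044 × 1.020507 = S$557.41

S$557.41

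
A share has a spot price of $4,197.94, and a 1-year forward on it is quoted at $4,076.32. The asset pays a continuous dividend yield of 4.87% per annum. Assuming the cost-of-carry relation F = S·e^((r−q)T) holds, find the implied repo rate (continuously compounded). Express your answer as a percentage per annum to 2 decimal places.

From F = S·e^((r−q)T): (r − q) = ln(F/S)/T
ln(4076.32/4197.94) = ln(0.971029) = -0.029399
(r − q) = -0.029399 / (1) = -0.029399
r = ln(F/S)/T + q = -0.029399 + 0.0487 = 0.019301
r = 1.93%

1.93%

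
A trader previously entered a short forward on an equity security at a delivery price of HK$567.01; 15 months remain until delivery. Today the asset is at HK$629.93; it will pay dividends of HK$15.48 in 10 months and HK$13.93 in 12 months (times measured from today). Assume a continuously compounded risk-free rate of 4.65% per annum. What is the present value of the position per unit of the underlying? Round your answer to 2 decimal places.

-HK$66.75

PV(remaining dividends) I = 15.48·e^(−0.0465·10/12) + 13.93·e^(−0.0465·12/12) = 28.1887
Current forward F = (S − I)·e^(rT) = (629.93 − 28.1887)·e^(0.0465·15/12) = 601.7413 × 1.059847 = 637.7537
Value (long) = (F − K)·e^(−rT) = (637.7537 − 567.01) × 0.943532 = 66.7489
Short position value = −(long value) = -HK$66.75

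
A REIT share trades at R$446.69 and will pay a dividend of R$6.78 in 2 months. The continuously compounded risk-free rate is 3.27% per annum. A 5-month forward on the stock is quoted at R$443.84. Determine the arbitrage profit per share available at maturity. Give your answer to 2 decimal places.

PV(dividends) I = 6.78·e^(−0.0327·2/12) = 6.7431
Fair forward F* = (S − I)·e^(rT) = (446.69 − 6.7431)·e^0.013625 = 439.9469 × 1.013718 = 445.9821
Market R$443.84 < fair 445.9821: forward underpriced → reverse cash-and-carry (short the stock, invest proceeds at r, pay the dividends, go long the forward).
Profit at T = |F_mkt − F*| = |443.84 − 445.9821| = R$2.14 per share

R$2.14 per share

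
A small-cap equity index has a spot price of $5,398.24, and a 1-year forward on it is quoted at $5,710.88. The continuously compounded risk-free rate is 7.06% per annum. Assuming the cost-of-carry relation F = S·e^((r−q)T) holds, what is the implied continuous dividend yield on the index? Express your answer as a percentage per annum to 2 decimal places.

1.43%

From F = S·e^((r−q)T): (r − q) = ln(F/S)/T
ln(5710.88/5398.24) = ln(1.057915) = 0.056300
(r − q) = 0.056300 / (1) = 0.056300
q = r − ln(F/S)/T = 0.0706 − 0.056300 = 0.014300
q = 1.43%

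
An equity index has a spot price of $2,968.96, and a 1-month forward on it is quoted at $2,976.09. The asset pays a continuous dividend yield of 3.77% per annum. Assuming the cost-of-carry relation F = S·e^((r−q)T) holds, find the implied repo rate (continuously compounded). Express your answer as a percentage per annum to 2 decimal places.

From F = S·e^((r−q)T): (r − q) = ln(F/S)/T
ln(2976.09/2968.96) = ln(1.002402) = 0.002399
(r − q) = 0.002399 / (1/12) = 0.028788
r = ln(F/S)/T + q = 0.028788 + 0.0377 = 0.066488
r = 6.65%

6.65%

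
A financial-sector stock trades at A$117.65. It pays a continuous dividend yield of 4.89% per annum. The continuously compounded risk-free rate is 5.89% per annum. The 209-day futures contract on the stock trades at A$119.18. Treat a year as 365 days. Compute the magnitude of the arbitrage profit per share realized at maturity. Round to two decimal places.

A$0.85 per share

Fair futures: F* = S·e^(carry·T), with carry = (r − q) = 0.0589 − 0.0489 = 0.0100
F* = 117.65 · e^(0.0100 × 209/365) = 117.65 · e^0.005726 = 117.65 × 1.005742 = A$118.3255
Market A$119.18 > fair A$118.3255: forward overpriced → cash-and-carry (buy spot, short the forward).
At maturity, profit = |F_mkt − F*| = |119.18 − 118.3255| = A$0.85 per share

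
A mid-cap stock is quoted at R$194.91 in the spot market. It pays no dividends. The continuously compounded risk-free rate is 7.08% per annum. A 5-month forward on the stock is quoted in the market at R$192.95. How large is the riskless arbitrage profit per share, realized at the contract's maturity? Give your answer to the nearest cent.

Fair forward: F* = S·e^(carry·T), with carry = r = 0.0708
F* = 194.91 · e^(0.0708 × 5/12) = 194.91 · e^0.029500 = 194.91 × 1.029939 = R$200.7454
Market R$192.95 < fair R$200.7454: forward underpriced → reverse cash-and-carry (short spot, go long the forward).
At maturity, profit = |F_mkt − F*| = |192.95 − 200.7454| = R$7.80 per share

R$7.80 per share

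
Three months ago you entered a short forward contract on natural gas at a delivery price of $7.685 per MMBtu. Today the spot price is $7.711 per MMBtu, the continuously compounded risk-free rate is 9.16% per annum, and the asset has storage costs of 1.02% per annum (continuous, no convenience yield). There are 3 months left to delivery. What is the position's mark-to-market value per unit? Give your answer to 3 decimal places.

Current fair forward for the remaining 3 months: F = S·e^((r + u)·T), (r + u) = 0.0916 + 0.0102 = 0.1018
F = 7.711 · e^(0.1018 × 3/12) = 7.711 × 1.025777 = 7.9098
Value of long forward = (F − K)·e^(−rT) = (7.9098 − 7.685) · e^(−0.0916·3/12)
= 0.2248 × 0.977360 = 0.220
Short position value = −(long value) = -$0.220

-$0.220 per MMBtu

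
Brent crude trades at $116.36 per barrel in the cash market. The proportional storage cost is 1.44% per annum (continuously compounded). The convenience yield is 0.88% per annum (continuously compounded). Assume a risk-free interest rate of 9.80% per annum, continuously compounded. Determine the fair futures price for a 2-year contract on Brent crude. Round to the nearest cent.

Net carry = r + u − y = 0.0980 + 0.0144 − 0.0088 = 0.1036
F = S·e^((r+u−y)T) = 116.36 · e^(0.1036 × 2) = 116.36 · e^0.207200
= 116.36 × 1.230229 = $143.15 per barrel

$143.15 per barrel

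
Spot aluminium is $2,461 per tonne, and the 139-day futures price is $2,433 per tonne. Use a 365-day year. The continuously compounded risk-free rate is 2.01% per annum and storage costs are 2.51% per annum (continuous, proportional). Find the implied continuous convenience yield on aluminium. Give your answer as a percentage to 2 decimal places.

7.52%

F = S·e^((r+u−y)T) ⇒ (r+u−y) = ln(F/S)/T
ln(2433/2461) = -0.011443; /T ⇒ -0.030048
y = r + u − ln(F/S)/T = 0.0201 + 0.0251 + 0.030048 = 0.075248
y = 7.52%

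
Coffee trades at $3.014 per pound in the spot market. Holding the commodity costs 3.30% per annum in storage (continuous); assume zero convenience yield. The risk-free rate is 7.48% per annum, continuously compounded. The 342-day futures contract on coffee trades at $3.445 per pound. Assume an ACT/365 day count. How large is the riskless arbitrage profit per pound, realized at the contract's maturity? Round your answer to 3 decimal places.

Fair futures: F* = S·e^(carry·T), with carry = (r + u) = 0.0748 + 0.0330 = 0.1078
F* = 3.014 · e^(0.1078 × 342/365) = 3.014 · e^0.101007 = 3.014 × 1.106284 = $3.3343
Market $3.445 > fair $3.3343: forward overpriced → cash-and-carry (buy spot, short the forward).
At maturity, profit = |F_mkt − F*| = |3.445 − 3.3343| = $0.111 per pound

$0.111 per pound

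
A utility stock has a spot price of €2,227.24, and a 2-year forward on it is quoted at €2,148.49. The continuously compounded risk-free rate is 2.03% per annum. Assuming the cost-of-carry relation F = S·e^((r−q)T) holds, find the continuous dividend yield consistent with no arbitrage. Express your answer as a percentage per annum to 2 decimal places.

3.83%

From F = S·e^((r−q)T): (r − q) = ln(F/S)/T
ln(2148.49/2227.24) = ln(0.964642) = -0.035998
(r − q) = -0.035998 / (2) = -0.017999
q = r − ln(F/S)/T = 0.0203 + 0.017999 = 0.038299
q = 3.83%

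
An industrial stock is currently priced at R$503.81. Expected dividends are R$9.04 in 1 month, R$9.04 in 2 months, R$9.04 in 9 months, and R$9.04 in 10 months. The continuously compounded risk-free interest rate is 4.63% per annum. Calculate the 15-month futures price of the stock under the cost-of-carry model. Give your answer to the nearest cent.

R$496.31

PV(dividends) I = 9.04·e^(−0.0463·1/12) + 9.04·e^(−0.0463·2/12) + 9.04·e^(−0.0463·9/12) + 9.04·e^(−0.0463·10/12)
I = 9.0052 + 8.9705 + 8.7315 + 8.6978 = 35.4050
F = (S − I)·e^(rT) = (503.81 − 35.4050) · e^(0.0463·15/12)
= 468.4050 · e^0.057875 = 468.4050 × 1.059583 = R$496.31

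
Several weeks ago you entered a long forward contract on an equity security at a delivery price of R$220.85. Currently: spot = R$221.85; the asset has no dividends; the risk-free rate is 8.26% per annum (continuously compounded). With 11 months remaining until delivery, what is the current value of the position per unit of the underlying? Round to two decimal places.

Current fair forward for the remaining 11 months: F = S·e^(r·T), r = 0.0826
F = 221.85 · e^(0.0826 × 11/12) = 221.85 × 1.078657 = 239.3001
Value of long forward = (F − K)·e^(−rT) = (239.3001 − 220.85) · e^(−0.0826·11/12)
= 18.4501 × 0.927079 = 17.10

R$17.10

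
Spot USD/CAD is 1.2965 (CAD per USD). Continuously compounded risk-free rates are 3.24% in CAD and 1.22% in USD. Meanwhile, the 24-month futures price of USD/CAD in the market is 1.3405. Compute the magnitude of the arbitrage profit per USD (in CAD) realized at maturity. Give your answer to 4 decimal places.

0.0095 per USD (in CAD)

Fair futures: F* = S·e^(carry·T), with carry = (r_CAD − r_USD) = 0.0324 − 0.0122 = 0.0202
F* = 1.2965 · e^(0.0202 × 24/12) = 1.2965 · e^0.040400 = 1.2965 × 1.041227 = 1.3500
Market 1.3405 < fair 1.3500: forward underpriced → reverse cash-and-carry (short spot, go long the forward).
At maturity, profit = |F_mkt − F*| = |1.3405 − 1.3500| = 0.0095 per USD (in CAD)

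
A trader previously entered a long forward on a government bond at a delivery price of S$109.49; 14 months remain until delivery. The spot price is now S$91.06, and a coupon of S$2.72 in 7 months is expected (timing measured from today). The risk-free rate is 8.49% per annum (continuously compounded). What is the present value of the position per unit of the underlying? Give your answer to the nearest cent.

PV(remaining coupons) I = 2.72·e^(−0.0849·7/12) = 2.5886
Current forward F = (S − I)·e^(rT) = (91.06 − 2.5886)·e^(0.0849·14/12) = 88.4714 × 1.104122 = 97.6832
Value (long) = (F − K)·e^(−rT) = (97.6832 − 109.49) × 0.905697 = -10.6934
Value = -S$10.69

-S$10.69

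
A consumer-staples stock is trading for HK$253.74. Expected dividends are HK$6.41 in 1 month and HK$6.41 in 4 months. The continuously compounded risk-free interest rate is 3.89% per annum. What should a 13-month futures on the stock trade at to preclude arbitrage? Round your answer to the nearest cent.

PV(dividends) I = 6.41·e^(−0.0389·1/12) + 6.41·e^(−0.0389·4/12)
I = 6.3893 + 6.3274 = 12.7167
F = (S − I)·e^(rT) = (253.74 − 12.7167) · e^(0.0389·13/12)
= 241.0233 · e^0.042142 = 241.0233 × 1.043043 = HK$251.40

HK$251.40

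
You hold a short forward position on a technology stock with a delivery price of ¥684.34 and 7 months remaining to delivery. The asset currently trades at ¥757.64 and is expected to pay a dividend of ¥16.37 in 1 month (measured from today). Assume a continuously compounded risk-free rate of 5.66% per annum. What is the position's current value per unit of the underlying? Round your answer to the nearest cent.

PV(remaining dividends) I = 16.37·e^(−0.0566·1/12) = 16.2930
Current forward F = (S − I)·e^(rT) = (757.64 − 16.2930)·e^(0.0566·7/12) = 741.3470 × 1.033568 = 766.2325
Value (long) = (F − K)·e^(−rT) = (766.2325 − 684.34) × 0.967522 = 79.2328
Short position value = −(long value) = -¥79.23

-¥79.23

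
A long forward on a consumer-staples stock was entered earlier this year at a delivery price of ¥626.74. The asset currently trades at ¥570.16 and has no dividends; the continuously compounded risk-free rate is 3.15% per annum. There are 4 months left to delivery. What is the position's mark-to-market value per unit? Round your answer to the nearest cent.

-¥50.03

Current fair forward for the remaining 4 months: F = S·e^(r·T), r = 0.0315
F = 570.16 · e^(0.0315 × 4/12) = 570.16 × 1.010555 = 576.1780
Value of long forward = (F − K)·e^(−rT) = (576.1780 − 626.74) · e^(−0.0315·4/12)
= -50.5620 × 0.989555 = -50.03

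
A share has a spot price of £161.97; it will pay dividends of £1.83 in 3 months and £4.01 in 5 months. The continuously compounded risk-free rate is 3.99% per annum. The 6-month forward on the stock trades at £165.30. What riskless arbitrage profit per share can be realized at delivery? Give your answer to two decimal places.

£5.94 per share

PV(dividends) I = 1.83·e^(−0.0399·3/12) + 4.01·e^(−0.0399·5/12) = 5.7557
Fair forward F* = (S − I)·e^(rT) = (161.97 − 5.7557)·e^0.019950 = 156.2143 × 1.020150 = 159.3620
Market £165.30 > fair 159.3620: forward overpriced → cash-and-carry (borrow at r, buy the stock and collect the dividends, short the forward).
Profit at T = |F_mkt − F*| = |165.30 − 159.3620| = £5.94 per share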